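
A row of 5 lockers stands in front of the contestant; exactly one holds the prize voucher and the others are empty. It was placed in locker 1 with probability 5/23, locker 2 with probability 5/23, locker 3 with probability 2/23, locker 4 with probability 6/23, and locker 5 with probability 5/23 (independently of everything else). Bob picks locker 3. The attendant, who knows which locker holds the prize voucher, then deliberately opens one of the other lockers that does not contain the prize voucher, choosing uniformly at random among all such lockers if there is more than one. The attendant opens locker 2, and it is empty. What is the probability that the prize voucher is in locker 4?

Condition on the true location of the prize voucher.
If it is in either of lockers 1 and 5 (prior 5/23 each): the attendant has 3 equally likely choices, so probability 1/3; weight (5/23)·(1/3) = 5/69 each.
If it is in locker 2 (prior 5/23): the attendant opened locker 2, so this case is ruled out; weight (5/23)·0 = 0.
If it is in locker 3 (prior 2/23): the attendant has 4 equally likely choices, so probability 1/4; weight (2/23)·(1/4) = 1/46.
If it is in locker 4 (prior 6/23): the attendant has 3 equally likely choices, so probability 1/3; weight (6/23)·(1/3) = 2/23.
The weights sum to 35/138.
So P(the prize voucher in locker 4 | the attendant opened locker 2) = (2/23) / (35/138) = 12/35.

12/35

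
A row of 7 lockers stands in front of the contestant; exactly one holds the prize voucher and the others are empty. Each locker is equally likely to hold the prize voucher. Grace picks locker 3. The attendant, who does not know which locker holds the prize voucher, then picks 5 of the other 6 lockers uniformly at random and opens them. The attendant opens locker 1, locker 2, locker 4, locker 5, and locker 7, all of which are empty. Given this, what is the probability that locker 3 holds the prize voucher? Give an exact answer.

1/2

Because the attendant chose which lockers to open without knowing where the prize voucher is, the choice is independent of the prize location. Learning that none of the 5 opened lockers holds the prize voucher simply rules out those 5 locations and leaves the remaining 2 lockers still equally likely by symmetry.
So P(the prize voucher in locker 3) = 1/2.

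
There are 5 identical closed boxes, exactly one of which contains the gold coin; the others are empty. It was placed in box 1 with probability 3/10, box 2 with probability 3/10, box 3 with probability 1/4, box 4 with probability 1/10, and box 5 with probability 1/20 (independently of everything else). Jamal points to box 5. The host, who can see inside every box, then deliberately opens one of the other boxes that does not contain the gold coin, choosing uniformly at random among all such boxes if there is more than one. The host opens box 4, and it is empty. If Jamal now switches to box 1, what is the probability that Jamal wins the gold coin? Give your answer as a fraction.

24/71

Condition on the true location of the gold coin.
If it is in either of boxes 1 and 2 (prior 3/10 each): the host has 3 equally likely choices, so probability 1/3; weight (3/10)·(1/3) = 1/10 each.
If it is in box 3 (prior 1/4): the host has 3 equally likely choices, so probability 1/3; weight (1/4)·(1/3) = 1/12.
If it is in box 4 (prior 1/10): the host opened box 4, so this case is ruled out; weight (1/10)·0 = 0.
If it is in box 5 (prior 1/20): the host has 4 equally likely choices, so probability 1/4; weight (1/20)·(1/4) = 1/80.
The weights sum to 71/240.
So P(the gold coin in box 1 | the host opened box 4) = (1/10) / (71/240) = 24/71.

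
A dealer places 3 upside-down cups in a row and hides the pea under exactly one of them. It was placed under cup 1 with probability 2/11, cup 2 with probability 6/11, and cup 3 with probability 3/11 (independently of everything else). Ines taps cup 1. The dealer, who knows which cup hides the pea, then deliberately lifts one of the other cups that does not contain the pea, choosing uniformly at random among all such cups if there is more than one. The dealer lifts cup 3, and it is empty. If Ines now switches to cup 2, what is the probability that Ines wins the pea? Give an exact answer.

Consider each possible location of the pea in turn.
If it is under cup 1 (prior 2/11): the dealer has 2 equally likely choices, so probability 1/2; weight (2/11)·(1/2) = 1/11.
If it is under cup 2 (prior 6/11): the dealer has no choice, probability 1; weight (6/11)·1 = 6/11.
If it is under cup 3 (prior 3/11): the dealer opened cup 3, so this case is ruled out; weight (3/11)·0 = 0.
The weights sum to 7/11.
So P(the pea under cup 2 | the dealer opened cup 3) = (6/11) / (7/11) = 6/7.

6/7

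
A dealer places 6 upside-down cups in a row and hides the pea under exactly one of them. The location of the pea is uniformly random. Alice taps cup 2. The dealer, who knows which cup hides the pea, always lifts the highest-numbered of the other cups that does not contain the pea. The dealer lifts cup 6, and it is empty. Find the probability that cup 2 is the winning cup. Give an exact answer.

1/5

Apply Bayes' rule, conditioning on where the pea actually is.
If it is under any of cups 1, 2, 3, 4, and 5 (prior 1/6 each): cup 6 is the highest-numbered option available, probability 1; weight (1/6)·1 = 1/6 each.
If it is under cup 6 (prior 1/6): the dealer opened cup 6, so this case is ruled out; weight (1/6)·0 = 0.
The weights sum to 5/6.
So P(the pea under cup 2 | the dealer opened cup 6) = (1/6) / (5/6) = 1/5.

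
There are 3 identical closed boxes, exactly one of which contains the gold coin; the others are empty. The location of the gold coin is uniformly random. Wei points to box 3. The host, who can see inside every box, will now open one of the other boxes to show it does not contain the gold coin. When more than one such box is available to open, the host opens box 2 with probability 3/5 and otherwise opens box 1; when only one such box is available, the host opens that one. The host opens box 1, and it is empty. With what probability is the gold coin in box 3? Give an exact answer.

Condition on the true location of the gold coin.
If it is in box 1 (prior 1/3): the host opened box 1, so this case is ruled out; weight (1/3)·0 = 0.
If it is in box 2 (prior 1/3): only box 1 is available, probability 1; weight (1/3)·1 = 1/3.
If it is in box 3 (prior 1/3): box 2 is available but not opened, probability 2/5; weight (1/3)·(2/5) = 2/15.
The weights sum to 7/15.
So P(the gold coin in box 3 | the host opened box 1) = (2/15) / (7/15) = 2/7.

2/7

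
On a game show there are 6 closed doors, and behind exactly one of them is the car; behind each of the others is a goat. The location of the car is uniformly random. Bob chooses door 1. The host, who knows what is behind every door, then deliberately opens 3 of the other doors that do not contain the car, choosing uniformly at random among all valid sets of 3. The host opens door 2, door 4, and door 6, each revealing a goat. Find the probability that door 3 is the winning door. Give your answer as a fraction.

5/12

Apply Bayes' rule, conditioning on where the car actually is.
If it is behind door 1 (prior 1/6): the host has 10 equally likely choices, so probability 1/10; weight (1/6)·(1/10) = 1/60.
If it is behind any of doors 2, 4, and 6 (prior 1/6 each): that door was opened and seen not to hold the prize — ruled out; weight (1/6)·0 = 0 each.
If it is behind either of doors 3 and 5 (prior 1/6 each): the host has 4 equally likely choices, so probability 1/4; weight (1/6)·(1/4) = 1/24 each.
The weights sum to 1/10.
So P(the car behind door 3 | the host opened door 2, door 4, and door 6) = (1/24) / (1/10) = 5/12.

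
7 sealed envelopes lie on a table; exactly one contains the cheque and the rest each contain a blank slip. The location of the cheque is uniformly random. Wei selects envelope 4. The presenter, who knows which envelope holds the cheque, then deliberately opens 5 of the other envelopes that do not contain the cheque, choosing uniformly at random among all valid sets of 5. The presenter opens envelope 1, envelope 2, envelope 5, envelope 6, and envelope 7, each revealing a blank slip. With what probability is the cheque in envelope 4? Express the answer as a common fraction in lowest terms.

1/7

Consider each possible location of the cheque in turn.
If it is in any of envelopes 1, 2, 5, 6, and 7 (prior 1/7 each): that envelope was opened and seen not to hold the prize — ruled out; weight (1/7)·0 = 0 each.
If it is in envelope 3 (prior 1/7): the presenter has no choice, probability 1; weight (1/7)·1 = 1/7.
If it is in envelope 4 (prior 1/7): the presenter has 6 equally likely choices, so probability 1/6; weight (1/7)·(1/6) = 1/42.
The weights sum to 1/6.
So P(the cheque in envelope 4 | the presenter opened envelope 1, envelope 2, envelope 5, envelope 6, and envelope 7) = (1/42) / (1/6) = 1/7.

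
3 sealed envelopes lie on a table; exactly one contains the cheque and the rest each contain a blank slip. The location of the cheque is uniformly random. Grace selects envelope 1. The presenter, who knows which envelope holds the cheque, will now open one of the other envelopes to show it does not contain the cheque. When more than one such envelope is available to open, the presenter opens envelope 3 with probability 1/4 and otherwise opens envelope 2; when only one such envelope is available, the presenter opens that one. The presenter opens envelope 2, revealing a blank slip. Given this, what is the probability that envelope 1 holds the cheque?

3/7

Condition on the true location of the cheque.
If it is in envelope 1 (prior 1/3): envelope 3 is available but not opened, probability 3/4; weight (1/3)·(3/4) = 1/4.
If it is in envelope 2 (prior 1/3): the presenter opened envelope 2, so this case is ruled out; weight (1/3)·0 = 0.
If it is in envelope 3 (prior 1/3): only envelope 2 is available, probability 1; weight (1/3)·1 = 1/3.
The weights sum to 7/12.
So P(the cheque in envelope 1 | the presenter opened envelope 2) = (1/4) / (7/12) = 3/7.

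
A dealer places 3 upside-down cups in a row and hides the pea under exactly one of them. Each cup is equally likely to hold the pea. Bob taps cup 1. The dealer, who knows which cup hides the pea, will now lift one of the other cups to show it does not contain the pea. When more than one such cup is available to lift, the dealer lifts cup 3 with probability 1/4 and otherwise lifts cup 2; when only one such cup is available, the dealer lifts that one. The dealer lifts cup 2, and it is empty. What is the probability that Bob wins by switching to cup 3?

Apply Bayes' rule, conditioning on where the pea actually is.
If it is under cup 1 (prior 1/3): cup 3 is available but not opened, probability 3/4; weight (1/3)·(3/4) = 1/4.
If it is under cup 2 (prior 1/3): the dealer opened cup 2, so this case is ruled out; weight (1/3)·0 = 0.
If it is under cup 3 (prior 1/3): only cup 2 is available, probability 1; weight (1/3)·1 = 1/3.
The weights sum to 7/12.
So P(the pea under cup 3 | the dealer opened cup 2) = (1/3) / (7/12) = 4/7.

4/7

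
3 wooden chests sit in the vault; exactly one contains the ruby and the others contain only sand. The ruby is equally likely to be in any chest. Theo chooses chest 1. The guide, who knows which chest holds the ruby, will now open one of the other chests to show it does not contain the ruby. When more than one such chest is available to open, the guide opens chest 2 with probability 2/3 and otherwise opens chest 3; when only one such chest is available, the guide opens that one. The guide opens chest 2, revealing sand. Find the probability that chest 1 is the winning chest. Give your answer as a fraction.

2/5

Consider each possible location of the ruby in turn.
If it is in chest 1 (prior 1/3): chest 2 is available, opened with probability 2/3; weight (1/3)·(2/3) = 2/9.
If it is in chest 2 (prior 1/3): the guide opened chest 2, so this case is ruled out; weight (1/3)·0 = 0.
If it is in chest 3 (prior 1/3): only chest 2 is available, probability 1; weight (1/3)·1 = 1/3.
The weights sum to 5/9.
So P(the ruby in chest 1 | the guide opened chest 2) = (2/9) / (5/9) = 2/5.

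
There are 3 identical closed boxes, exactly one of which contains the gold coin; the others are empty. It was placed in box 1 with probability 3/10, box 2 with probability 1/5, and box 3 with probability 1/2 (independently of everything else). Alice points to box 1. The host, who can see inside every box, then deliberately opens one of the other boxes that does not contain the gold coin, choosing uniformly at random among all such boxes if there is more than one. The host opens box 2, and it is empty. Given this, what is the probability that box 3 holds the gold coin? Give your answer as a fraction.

Condition on the true location of the gold coin.
If it is in box 1 (prior 3/10): the host has 2 equally likely choices, so probability 1/2; weight (3/10)·(1/2) = 3/20.
If it is in box 2 (prior 1/5): the host opened box 2, so this case is ruled out; weight (1/5)·0 = 0.
If it is in box 3 (prior 1/2): the host has no choice, probability 1; weight (1/2)·1 = 1/2.
The weights sum to 13/20.
So P(the gold coin in box 3 | the host opened box 2) = (1/2) / (13/20) = 10/13.

10/13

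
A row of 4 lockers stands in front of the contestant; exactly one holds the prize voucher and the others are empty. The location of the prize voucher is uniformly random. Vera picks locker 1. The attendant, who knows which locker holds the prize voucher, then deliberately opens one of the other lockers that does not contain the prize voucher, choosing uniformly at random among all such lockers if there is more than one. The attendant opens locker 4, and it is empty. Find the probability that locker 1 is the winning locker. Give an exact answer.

Consider each possible location of the prize voucher in turn.
If it is in locker 1 (prior 1/4): the attendant has 3 equally likely choices, so probability 1/3; weight (1/4)·(1/3) = 1/12.
If it is in either of lockers 2 and 3 (prior 1/4 each): the attendant has 2 equally likely choices, so probability 1/2; weight (1/4)·(1/2) = 1/8 each.
If it is in locker 4 (prior 1/4): the attendant opened locker 4, so this case is ruled out; weight (1/4)·0 = 0.
The weights sum to 1/3.
So P(the prize voucher in locker 1 | the attendant opened locker 4) = (1/12) / (1/3) = 1/4.

1/4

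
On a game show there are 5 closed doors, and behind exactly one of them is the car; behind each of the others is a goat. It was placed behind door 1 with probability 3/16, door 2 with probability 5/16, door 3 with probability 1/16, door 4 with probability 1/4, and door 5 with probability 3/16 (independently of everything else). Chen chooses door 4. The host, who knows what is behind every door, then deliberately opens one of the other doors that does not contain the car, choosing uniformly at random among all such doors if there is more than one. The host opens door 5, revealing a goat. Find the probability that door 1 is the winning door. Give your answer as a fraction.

Condition on the true location of the car.
If it is behind door 1 (prior 3/16): the host has 3 equally likely choices, so probability 1/3; weight (3/16)·(1/3) = 1/16.
If it is behind door 2 (prior 5/16): the host has 3 equally likely choices, so probability 1/3; weight (5/16)·(1/3) = 5/48.
If it is behind door 3 (prior 1/16): the host has 3 equally likely choices, so probability 1/3; weight (1/16)·(1/3) = 1/48.
If it is behind door 4 (prior 1/4): the host has 4 equally likely choices, so probability 1/4; weight (1/4)·(1/4) = 1/16.
If it is behind door 5 (prior 3/16): the host opened door 5, so this case is ruled out; weight (3/16)·0 = 0.
The weights sum to 1/4.
So P(the car behind door 1 | the host opened door 5) = (1/16) / (1/4) = 1/4.

1/4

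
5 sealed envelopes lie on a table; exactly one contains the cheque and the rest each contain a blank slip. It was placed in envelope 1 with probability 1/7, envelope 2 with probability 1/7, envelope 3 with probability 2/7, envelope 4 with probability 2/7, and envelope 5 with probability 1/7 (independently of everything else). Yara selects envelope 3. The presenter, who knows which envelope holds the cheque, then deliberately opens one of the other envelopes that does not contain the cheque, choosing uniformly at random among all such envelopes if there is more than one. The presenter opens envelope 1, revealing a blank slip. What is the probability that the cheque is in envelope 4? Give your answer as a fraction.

4/11

Consider each possible location of the cheque in turn.
If it is in envelope 1 (prior 1/7): the presenter opened envelope 1, so this case is ruled out; weight (1/7)·0 = 0.
If it is in either of envelopes 2 and 5 (prior 1/7 each): the presenter has 3 equally likely choices, so probability 1/3; weight (1/7)·(1/3) = 1/21 each.
If it is in envelope 3 (prior 2/7): the presenter has 4 equally likely choices, so probability 1/4; weight (2/7)·(1/4) = 1/14.
If it is in envelope 4 (prior 2/7): the presenter has 3 equally likely choices, so probability 1/3; weight (2/7)·(1/3) = 2/21.
The weights sum to 11/42.
So P(the cheque in envelope 4 | the presenter opened envelope 1) = (2/21) / (11/42) = 4/11.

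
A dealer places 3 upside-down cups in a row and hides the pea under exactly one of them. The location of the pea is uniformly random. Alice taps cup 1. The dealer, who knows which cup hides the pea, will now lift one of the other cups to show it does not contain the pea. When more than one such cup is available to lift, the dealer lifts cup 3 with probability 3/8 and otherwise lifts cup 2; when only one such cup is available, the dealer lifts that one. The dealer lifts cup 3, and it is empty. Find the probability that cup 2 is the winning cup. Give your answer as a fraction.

Apply Bayes' rule, conditioning on where the pea actually is.
If it is under cup 1 (prior 1/3): cup 3 is available, opened with probability 3/8; weight (1/3)·(3/8) = 1/8.
If it is under cup 2 (prior 1/3): only cup 3 is available, probability 1; weight (1/3)·1 = 1/3.
If it is under cup 3 (prior 1/3): the dealer opened cup 3, so this case is ruled out; weight (1/3)·0 = 0.
The weights sum to 11/24.
So P(the pea under cup 2 | the dealer opened cup 3) = (1/3) / (11/24) = 8/11.

8/11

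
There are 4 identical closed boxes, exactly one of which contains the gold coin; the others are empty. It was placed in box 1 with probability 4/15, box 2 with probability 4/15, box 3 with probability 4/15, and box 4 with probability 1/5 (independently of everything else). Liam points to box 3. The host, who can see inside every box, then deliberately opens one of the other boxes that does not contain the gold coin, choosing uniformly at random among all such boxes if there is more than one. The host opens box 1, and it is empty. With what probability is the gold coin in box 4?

Apply Bayes' rule, conditioning on where the gold coin actually is.
If it is in box 1 (prior 4/15): the host opened box 1, so this case is ruled out; weight (4/15)·0 = 0.
If it is in box 2 (prior 4/15): the host has 2 equally likely choices, so probability 1/2; weight (4/15)·(1/2) = 2/15.
If it is in box 3 (prior 4/15): the host has 3 equally likely choices, so probability 1/3; weight (4/15)·(1/3) = 4/45.
If it is in box 4 (prior 1/5): the host has 2 equally likely choices, so probability 1/2; weight (1/5)·(1/2) = 1/10.
The weights sum to 29/90.
So P(the gold coin in box 4 | the host opened box 1) = (1/10) / (29/90) = 9/29.

9/29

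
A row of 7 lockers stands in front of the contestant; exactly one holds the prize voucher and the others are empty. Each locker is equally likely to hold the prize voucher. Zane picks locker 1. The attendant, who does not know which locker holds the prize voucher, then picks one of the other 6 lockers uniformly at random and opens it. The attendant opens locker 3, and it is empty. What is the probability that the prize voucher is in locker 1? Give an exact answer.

1/6

Because the attendant chose which locker to open without knowing where the prize voucher is, the choice is independent of the prize location. Learning that locker 3 does not hold the prize voucher simply rules out that one location and leaves the remaining 6 lockers still equally likely by symmetry.
So P(the prize voucher in locker 1) = 1/6.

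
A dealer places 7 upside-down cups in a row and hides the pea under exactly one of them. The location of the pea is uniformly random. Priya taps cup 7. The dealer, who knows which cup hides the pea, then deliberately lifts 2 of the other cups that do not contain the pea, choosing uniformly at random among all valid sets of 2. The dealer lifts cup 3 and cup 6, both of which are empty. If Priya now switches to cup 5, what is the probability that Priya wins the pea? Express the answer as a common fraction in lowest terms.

3/14

Consider each possible location of the pea in turn.
If it is under any of cups 1, 2, 4, and 5 (prior 1/7 each): the dealer has 10 equally likely choices, so probability 1/10; weight (1/7)·(1/10) = 1/70 each.
If it is under either of cups 3 and 6 (prior 1/7 each): that cup was opened and seen not to hold the prize — ruled out; weight (1/7)·0 = 0 each.
If it is under cup 7 (prior 1/7): the dealer has 15 equally likely choices, so probability 1/15; weight (1/7)·(1/15) = 1/105.
The weights sum to 1/15.
So P(the pea under cup 5 | the dealer opened cup 3 and cup 6) = (1/70) / (1/15) = 3/14.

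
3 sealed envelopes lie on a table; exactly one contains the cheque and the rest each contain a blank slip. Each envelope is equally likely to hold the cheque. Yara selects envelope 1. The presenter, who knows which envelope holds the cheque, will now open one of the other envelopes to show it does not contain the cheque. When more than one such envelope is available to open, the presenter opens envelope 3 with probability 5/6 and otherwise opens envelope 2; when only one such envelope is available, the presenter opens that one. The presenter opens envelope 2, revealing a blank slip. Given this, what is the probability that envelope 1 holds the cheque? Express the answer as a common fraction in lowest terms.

1/7

Consider each possible location of the cheque in turn.
If it is in envelope 1 (prior 1/3): envelope 3 is available but not opened, probability 1/6; weight (1/3)·(1/6) = 1/18.
If it is in envelope 2 (prior 1/3): the presenter opened envelope 2, so this case is ruled out; weight (1/3)·0 = 0.
If it is in envelope 3 (prior 1/3): only envelope 2 is available, probability 1; weight (1/3)·1 = 1/3.
The weights sum to 7/18.
So P(the cheque in envelope 1 | the presenter opened envelope 2) = (1/18) / (7/18) = 1/7.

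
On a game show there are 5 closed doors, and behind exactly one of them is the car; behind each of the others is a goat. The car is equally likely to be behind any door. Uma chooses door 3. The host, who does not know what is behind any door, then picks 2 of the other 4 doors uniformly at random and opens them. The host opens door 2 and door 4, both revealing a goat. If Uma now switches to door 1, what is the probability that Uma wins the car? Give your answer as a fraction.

1/3

Because the host chose which doors to open without knowing where the car is, the choice is independent of the prize location. Learning that none of the 2 opened doors holds the car simply rules out those 2 locations and leaves the remaining 3 doors still equally likely by symmetry.
So P(the car behind door 1) = 1/3.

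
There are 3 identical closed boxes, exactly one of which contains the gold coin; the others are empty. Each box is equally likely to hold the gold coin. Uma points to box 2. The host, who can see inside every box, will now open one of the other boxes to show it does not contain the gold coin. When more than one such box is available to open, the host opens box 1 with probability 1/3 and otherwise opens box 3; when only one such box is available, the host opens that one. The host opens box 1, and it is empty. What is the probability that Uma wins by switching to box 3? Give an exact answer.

3/4

Apply Bayes' rule, conditioning on where the gold coin actually is.
If it is in box 1 (prior 1/3): the host opened box 1, so this case is ruled out; weight (1/3)·0 = 0.
If it is in box 2 (prior 1/3): box 1 is available, opened with probability 1/3; weight (1/3)·(1/3) = 1/9.
If it is in box 3 (prior 1/3): only box 1 is available, probability 1; weight (1/3)·1 = 1/3.
The weights sum to 4/9.
So P(the gold coin in box 3 | the host opened box 1) = (1/3) / (4/9) = 3/4.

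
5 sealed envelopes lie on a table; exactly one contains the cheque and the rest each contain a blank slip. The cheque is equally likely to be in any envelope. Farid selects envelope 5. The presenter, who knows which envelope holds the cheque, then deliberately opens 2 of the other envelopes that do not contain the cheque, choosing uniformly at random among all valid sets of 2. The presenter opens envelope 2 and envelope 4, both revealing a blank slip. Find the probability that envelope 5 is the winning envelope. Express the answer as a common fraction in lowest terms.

1/5

Consider each possible location of the cheque in turn.
If it is in either of envelopes 1 and 3 (prior 1/5 each): the presenter has 3 equally likely choices, so probability 1/3; weight (1/5)·(1/3) = 1/15 each.
If it is in either of envelopes 2 and 4 (prior 1/5 each): that envelope was opened and seen not to hold the prize — ruled out; weight (1/5)·0 = 0 each.
If it is in envelope 5 (prior 1/5): the presenter has 6 equally likely choices, so probability 1/6; weight (1/5)·(1/6) = 1/30.
The weights sum to 1/6.
So P(the cheque in envelope 5 | the presenter opened envelope 2 and envelope 4) = (1/30) / (1/6) = 1/5.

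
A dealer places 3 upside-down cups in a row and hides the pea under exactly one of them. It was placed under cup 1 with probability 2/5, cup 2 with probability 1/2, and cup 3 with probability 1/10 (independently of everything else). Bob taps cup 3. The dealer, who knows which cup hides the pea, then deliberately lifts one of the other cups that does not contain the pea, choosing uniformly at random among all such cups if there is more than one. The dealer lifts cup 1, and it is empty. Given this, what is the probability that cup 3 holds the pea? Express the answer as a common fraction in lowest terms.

1/11

Consider each possible location of the pea in turn.
If it is under cup 1 (prior 2/5): the dealer opened cup 1, so this case is ruled out; weight (2/5)·0 = 0.
If it is under cup 2 (prior 1/2): the dealer has no choice, probability 1; weight (1/2)·1 = 1/2.
If it is under cup 3 (prior 1/10): the dealer has 2 equally likely choices, so probability 1/2; weight (1/10)·(1/2) = 1/20.
The weights sum to 11/20.
So P(the pea under cup 3 | the dealer opened cup 1) = (1/20) / (11/20) = 1/11.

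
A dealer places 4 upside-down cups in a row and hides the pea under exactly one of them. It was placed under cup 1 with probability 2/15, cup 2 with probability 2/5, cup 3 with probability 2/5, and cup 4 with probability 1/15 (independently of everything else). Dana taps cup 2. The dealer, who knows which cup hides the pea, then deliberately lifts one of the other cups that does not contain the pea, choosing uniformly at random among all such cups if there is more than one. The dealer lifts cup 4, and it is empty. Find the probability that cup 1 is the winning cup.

Condition on the true location of the pea.
If it is under cup 1 (prior 2/15): the dealer has 2 equally likely choices, so probability 1/2; weight (2/15)·(1/2) = 1/15.
If it is under cup 2 (prior 2/5): the dealer has 3 equally likely choices, so probability 1/3; weight (2/5)·(1/3) = 2/15.
If it is under cup 3 (prior 2/5): the dealer has 2 equally likely choices, so probability 1/2; weight (2/5)·(1/2) = 1/5.
If it is under cup 4 (prior 1/15): the dealer opened cup 4, so this case is ruled out; weight (1/15)·0 = 0.
The weights sum to 2/5.
So P(the pea under cup 1 | the dealer opened cup 4) = (1/15) / (2/5) = 1/6.

1/6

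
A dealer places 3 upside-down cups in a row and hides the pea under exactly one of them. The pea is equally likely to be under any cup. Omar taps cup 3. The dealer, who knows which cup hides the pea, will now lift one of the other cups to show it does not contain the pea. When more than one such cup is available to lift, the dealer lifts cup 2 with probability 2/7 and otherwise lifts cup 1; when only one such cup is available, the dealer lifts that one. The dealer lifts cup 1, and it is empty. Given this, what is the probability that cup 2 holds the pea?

Apply Bayes' rule, conditioning on where the pea actually is.
If it is under cup 1 (prior 1/3): the dealer opened cup 1, so this case is ruled out; weight (1/3)·0 = 0.
If it is under cup 2 (prior 1/3): only cup 1 is available, probability 1; weight (1/3)·1 = 1/3.
If it is under cup 3 (prior 1/3): cup 2 is available but not opened, probability 5/7; weight (1/3)·(5/7) = 5/21.
The weights sum to 4/7.
So P(the pea under cup 2 | the dealer opened cup 1) = (1/3) / (4/7) = 7/12.

7/12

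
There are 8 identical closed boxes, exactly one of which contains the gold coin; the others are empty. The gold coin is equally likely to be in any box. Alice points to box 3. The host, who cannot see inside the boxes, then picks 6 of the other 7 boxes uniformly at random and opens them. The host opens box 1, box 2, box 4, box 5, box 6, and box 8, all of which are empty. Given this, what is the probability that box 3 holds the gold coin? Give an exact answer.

1/2

Apply Bayes' rule, conditioning on where the gold coin actually is.
If it is in any of boxes 1, 2, 4, 5, 6, and 8 (prior 1/8 each): that box was opened and seen not to hold the prize — ruled out; weight (1/8)·0 = 0 each.
If it is in either of boxes 3 and 7 (prior 1/8 each): the host picks exactly this set with probability 1/7 regardless, and none is the prize; weight (1/8)·(1/7) = 1/56 each.
The weights sum to 1/28.
So P(the gold coin in box 3 | the host opened box 1, box 2, box 4, box 5, box 6, and box 8) = (1/56) / (1/28) = 1/2.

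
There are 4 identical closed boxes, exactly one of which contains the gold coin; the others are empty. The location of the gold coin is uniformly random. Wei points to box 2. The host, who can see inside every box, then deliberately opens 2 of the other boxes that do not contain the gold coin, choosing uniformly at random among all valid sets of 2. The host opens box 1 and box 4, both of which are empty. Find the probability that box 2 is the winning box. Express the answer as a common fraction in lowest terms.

1/4

Apply Bayes' rule, conditioning on where the gold coin actually is.
If it is in either of boxes 1 and 4 (prior 1/4 each): that box was opened and seen not to hold the prize — ruled out; weight (1/4)·0 = 0 each.
If it is in box 2 (prior 1/4): the host has 3 equally likely choices, so probability 1/3; weight (1/4)·(1/3) = 1/12.
If it is in box 3 (prior 1/4): the host has no choice, probability 1; weight (1/4)·1 = 1/4.
The weights sum to 1/3.
So P(the gold coin in box 2 | the host opened box 1 and box 4) = (1/12) / (1/3) = 1/4.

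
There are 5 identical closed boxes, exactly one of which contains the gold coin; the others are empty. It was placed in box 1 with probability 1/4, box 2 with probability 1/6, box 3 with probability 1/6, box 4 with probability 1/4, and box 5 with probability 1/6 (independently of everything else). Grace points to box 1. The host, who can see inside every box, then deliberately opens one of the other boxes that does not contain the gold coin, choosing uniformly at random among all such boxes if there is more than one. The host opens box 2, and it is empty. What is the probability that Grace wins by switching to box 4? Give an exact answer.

12/37

Consider each possible location of the gold coin in turn.
If it is in box 1 (prior 1/4): the host has 4 equally likely choices, so probability 1/4; weight (1/4)·(1/4) = 1/16.
If it is in box 2 (prior 1/6): the host opened box 2, so this case is ruled out; weight (1/6)·0 = 0.
If it is in either of boxes 3 and 5 (prior 1/6 each): the host has 3 equally likely choices, so probability 1/3; weight (1/6)·(1/3) = 1/18 each.
If it is in box 4 (prior 1/4): the host has 3 equally likely choices, so probability 1/3; weight (1/4)·(1/3) = 1/12.
The weights sum to 37/144.
So P(the gold coin in box 4 | the host opened box 2) = (1/12) / (37/144) = 12/37.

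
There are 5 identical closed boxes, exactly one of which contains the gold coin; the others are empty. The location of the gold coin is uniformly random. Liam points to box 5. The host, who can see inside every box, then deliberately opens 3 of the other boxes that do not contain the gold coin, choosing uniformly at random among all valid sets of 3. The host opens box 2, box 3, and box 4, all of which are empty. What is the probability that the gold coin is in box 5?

Condition on the true location of the gold coin.
If it is in box 1 (prior 1/5): the host has no choice, probability 1; weight (1/5)·1 = 1/5.
If it is in any of boxes 2, 3, and 4 (prior 1/5 each): that box was opened and seen not to hold the prize — ruled out; weight (1/5)·0 = 0 each.
If it is in box 5 (prior 1/5): the host has 4 equally likely choices, so probability 1/4; weight (1/5)·(1/4) = 1/20.
The weights sum to 1/4.
So P(the gold coin in box 5 | the host opened box 2, box 3, and box 4) = (1/20) / (1/4) = 1/5.

1/5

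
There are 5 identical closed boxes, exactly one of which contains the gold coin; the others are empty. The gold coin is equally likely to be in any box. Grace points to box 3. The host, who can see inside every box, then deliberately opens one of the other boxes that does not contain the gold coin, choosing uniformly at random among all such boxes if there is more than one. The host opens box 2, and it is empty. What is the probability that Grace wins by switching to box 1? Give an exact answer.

4/15

Consider each possible location of the gold coin in turn.
If it is in any of boxes 1, 4, and 5 (prior 1/5 each): the host has 3 equally likely choices, so probability 1/3; weight (1/5)·(1/3) = 1/15 each.
If it is in box 2 (prior 1/5): the host opened box 2, so this case is ruled out; weight (1/5)·0 = 0.
If it is in box 3 (prior 1/5): the host has 4 equally likely choices, so probability 1/4; weight (1/5)·(1/4) = 1/20.
The weights sum to 1/4.
So P(the gold coin in box 1 | the host opened box 2) = (1/15) / (1/4) = 4/15.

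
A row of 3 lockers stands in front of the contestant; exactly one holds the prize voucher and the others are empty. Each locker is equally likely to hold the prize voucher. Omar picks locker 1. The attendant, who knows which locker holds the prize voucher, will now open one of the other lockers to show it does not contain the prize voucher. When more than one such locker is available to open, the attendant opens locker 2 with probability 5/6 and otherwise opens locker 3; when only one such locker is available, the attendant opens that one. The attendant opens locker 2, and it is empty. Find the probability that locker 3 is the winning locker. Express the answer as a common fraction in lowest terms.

Consider each possible location of the prize voucher in turn.
If it is in locker 1 (prior 1/3): locker 2 is available, opened with probability 5/6; weight (1/3)·(5/6) = 5/18.
If it is in locker 2 (prior 1/3): the attendant opened locker 2, so this case is ruled out; weight (1/3)·0 = 0.
If it is in locker 3 (prior 1/3): only locker 2 is available, probability 1; weight (1/3)·1 = 1/3.
The weights sum to 11/18.
So P(the prize voucher in locker 3 | the attendant opened locker 2) = (1/3) / (11/18) = 6/11.

6/11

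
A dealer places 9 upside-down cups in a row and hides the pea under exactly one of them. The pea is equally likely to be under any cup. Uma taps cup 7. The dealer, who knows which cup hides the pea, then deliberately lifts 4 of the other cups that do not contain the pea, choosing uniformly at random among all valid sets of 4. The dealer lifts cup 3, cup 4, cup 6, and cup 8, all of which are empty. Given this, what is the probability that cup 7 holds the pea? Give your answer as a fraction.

Condition on the true location of the pea.
If it is under any of cups 1, 2, 5, and 9 (prior 1/9 each): the dealer has 35 equally likely choices, so probability 1/35; weight (1/9)·(1/35) = 1/315 each.
If it is under any of cups 3, 4, 6, and 8 (prior 1/9 each): that cup was opened and seen not to hold the prize — ruled out; weight (1/9)·0 = 0 each.
If it is under cup 7 (prior 1/9): the dealer has 70 equally likely choices, so probability 1/70; weight (1/9)·(1/70) = 1/630.
The weights sum to 1/70.
So P(the pea under cup 7 | the dealer opened cup 3, cup 4, cup 6, and cup 8) = (1/630) / (1/70) = 1/9.

1/9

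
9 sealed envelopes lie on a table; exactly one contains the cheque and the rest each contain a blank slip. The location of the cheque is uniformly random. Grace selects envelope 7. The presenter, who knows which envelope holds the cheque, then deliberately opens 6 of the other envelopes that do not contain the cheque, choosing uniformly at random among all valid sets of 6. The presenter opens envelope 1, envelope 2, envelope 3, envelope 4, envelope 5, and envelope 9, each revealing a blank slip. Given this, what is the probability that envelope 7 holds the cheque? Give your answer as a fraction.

Condition on the true location of the cheque.
If it is in any of envelopes 1, 2, 3, 4, 5, and 9 (prior 1/9 each): that envelope was opened and seen not to hold the prize — ruled out; weight (1/9)·0 = 0 each.
If it is in either of envelopes 6 and 8 (prior 1/9 each): the presenter has 7 equally likely choices, so probability 1/7; weight (1/9)·(1/7) = 1/63 each.
If it is in envelope 7 (prior 1/9): the presenter has 28 equally likely choices, so probability 1/28; weight (1/9)·(1/28) = 1/252.
The weights sum to 1/28.
So P(the cheque in envelope 7 | the presenter opened envelope 1, envelope 2, envelope 3, envelope 4, envelope 5, and envelope 9) = (1/252) / (1/28) = 1/9.

1/9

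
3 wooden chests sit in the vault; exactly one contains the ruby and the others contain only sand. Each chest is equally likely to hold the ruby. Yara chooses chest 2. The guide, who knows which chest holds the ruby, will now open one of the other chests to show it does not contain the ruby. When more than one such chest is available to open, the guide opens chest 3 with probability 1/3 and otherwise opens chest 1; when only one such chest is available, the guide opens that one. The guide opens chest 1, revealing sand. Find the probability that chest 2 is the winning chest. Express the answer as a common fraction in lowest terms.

Consider each possible location of the ruby in turn.
If it is in chest 1 (prior 1/3): the guide opened chest 1, so this case is ruled out; weight (1/3)·0 = 0.
If it is in chest 2 (prior 1/3): chest 3 is available but not opened, probability 2/3; weight (1/3)·(2/3) = 2/9.
If it is in chest 3 (prior 1/3): only chest 1 is available, probability 1; weight (1/3)·1 = 1/3.
The weights sum to 5/9.
So P(the ruby in chest 2 | the guide opened chest 1) = (2/9) / (5/9) = 2/5.

2/5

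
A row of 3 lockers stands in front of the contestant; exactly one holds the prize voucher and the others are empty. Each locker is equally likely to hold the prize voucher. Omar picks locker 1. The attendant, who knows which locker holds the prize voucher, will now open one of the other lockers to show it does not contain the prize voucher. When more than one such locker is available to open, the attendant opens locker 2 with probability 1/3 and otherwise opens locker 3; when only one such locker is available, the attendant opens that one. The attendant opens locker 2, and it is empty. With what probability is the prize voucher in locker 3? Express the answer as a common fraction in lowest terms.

Condition on the true location of the prize voucher.
If it is in locker 1 (prior 1/3): locker 2 is available, opened with probability 1/3; weight (1/3)·(1/3) = 1/9.
If it is in locker 2 (prior 1/3): the attendant opened locker 2, so this case is ruled out; weight (1/3)·0 = 0.
If it is in locker 3 (prior 1/3): only locker 2 is available, probability 1; weight (1/3)·1 = 1/3.
The weights sum to 4/9.
So P(the prize voucher in locker 3 | the attendant opened locker 2) = (1/3) / (4/9) = 3/4.

3/4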